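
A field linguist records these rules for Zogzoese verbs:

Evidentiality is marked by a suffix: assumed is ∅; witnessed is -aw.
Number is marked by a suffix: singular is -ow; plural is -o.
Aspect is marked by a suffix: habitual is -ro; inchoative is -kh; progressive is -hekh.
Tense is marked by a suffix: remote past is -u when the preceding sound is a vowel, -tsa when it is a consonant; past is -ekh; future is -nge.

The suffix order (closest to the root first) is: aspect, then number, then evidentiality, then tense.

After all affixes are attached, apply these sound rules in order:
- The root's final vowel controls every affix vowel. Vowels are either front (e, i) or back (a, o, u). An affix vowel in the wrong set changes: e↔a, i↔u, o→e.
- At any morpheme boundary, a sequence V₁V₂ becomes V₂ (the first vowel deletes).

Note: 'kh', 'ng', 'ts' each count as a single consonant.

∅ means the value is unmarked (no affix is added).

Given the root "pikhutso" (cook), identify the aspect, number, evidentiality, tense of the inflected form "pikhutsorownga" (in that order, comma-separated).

habitual, singular, assumed, future

Segment: pikhutso-ro-ow-nge.
aspect: -ro → habitual.
number: -ow → singular.
evidentiality: ∅ → assumed.
tense: -nge → future.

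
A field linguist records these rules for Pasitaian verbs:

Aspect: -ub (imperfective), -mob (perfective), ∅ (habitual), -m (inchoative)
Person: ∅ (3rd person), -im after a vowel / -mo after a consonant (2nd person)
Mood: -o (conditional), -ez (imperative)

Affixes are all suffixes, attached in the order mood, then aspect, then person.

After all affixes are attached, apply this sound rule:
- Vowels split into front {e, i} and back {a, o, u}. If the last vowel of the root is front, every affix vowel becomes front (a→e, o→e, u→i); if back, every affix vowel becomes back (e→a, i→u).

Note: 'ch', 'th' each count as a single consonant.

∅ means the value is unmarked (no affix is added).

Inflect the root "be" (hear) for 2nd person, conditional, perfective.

Attach mood conditional -o → beo.
Attach aspect perfective -mob → beomob.
Attach person 2nd person -mo (after consonant 'b') → beomobmo.
Apply vowel harmony: beomobmo → beemebme.

beemebme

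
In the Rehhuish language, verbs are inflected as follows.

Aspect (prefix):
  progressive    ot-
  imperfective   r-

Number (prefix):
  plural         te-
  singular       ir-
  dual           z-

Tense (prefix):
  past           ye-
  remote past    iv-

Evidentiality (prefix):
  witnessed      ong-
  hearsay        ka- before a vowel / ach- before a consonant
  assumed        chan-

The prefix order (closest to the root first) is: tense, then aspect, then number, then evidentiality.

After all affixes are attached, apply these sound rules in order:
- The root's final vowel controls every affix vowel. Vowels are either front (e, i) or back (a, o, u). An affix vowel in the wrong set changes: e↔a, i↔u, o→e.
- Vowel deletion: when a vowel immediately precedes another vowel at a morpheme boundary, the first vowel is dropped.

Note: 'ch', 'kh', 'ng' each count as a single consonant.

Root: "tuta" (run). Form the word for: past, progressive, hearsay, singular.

Attach tense past ye- → yetuta.
Attach aspect progressive ot- → otyetuta.
Attach number singular ir- → irotyetuta.
Attach evidentiality hearsay ka- (before vowel 'i') → kairotyetuta.
Apply vowel harmony: kairotyetuta → kaurotyatuta.
Apply vowel deletion: kaurotyatuta → kurotyatuta.

kurotyatuta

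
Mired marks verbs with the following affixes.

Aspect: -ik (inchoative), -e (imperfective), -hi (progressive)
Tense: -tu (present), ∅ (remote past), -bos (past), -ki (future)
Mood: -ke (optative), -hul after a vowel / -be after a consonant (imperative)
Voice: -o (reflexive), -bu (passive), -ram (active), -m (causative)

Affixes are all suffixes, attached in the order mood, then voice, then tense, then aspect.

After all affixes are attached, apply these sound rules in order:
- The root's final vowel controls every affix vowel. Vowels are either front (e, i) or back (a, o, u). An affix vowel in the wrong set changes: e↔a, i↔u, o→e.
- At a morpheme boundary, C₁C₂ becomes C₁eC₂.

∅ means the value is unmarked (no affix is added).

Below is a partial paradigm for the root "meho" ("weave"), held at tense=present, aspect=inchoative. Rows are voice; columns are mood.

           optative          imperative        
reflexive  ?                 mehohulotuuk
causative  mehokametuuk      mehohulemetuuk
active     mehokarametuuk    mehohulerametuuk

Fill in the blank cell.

mehokaotuuk

Attach mood optative -ke → mehoke.
Attach voice reflexive -o → mehokeo.
Attach tense present -tu → mehokeotu.
Attach aspect inchoative -ik → mehokeotuik.
Apply vowel harmony: mehokeotuik → mehokaotuuk.
Epenthesis: no change.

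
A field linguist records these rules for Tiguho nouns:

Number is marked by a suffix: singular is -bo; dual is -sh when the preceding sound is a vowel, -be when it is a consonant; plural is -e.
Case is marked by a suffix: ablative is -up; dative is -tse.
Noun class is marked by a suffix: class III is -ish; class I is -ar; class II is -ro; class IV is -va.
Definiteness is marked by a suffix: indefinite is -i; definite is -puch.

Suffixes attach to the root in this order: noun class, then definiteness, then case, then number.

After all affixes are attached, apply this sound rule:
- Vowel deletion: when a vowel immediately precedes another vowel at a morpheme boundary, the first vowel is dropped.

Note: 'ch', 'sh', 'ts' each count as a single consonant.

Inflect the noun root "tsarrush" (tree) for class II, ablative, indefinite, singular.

tsarrushrupbo

Attach noun class class II -ro → tsarrushro.
Attach definiteness indefinite -i → tsarrushroi.
Attach case ablative -up → tsarrushroiup.
Attach number singular -bo → tsarrushroiupbo.
Apply vowel deletion: tsarrushroiupbo → tsarrushrupbo.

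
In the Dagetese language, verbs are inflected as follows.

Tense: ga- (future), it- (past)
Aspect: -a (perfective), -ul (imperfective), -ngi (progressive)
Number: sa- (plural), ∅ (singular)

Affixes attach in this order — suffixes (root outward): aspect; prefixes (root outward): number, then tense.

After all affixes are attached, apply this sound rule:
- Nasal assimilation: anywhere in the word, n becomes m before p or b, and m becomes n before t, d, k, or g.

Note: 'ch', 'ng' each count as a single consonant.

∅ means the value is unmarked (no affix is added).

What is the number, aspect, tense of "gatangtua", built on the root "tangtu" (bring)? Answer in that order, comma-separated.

singular, perfective, future

Segment: ga-tangtu-a.
number: ∅ → singular.
aspect: -a → perfective.
tense: ga- → future.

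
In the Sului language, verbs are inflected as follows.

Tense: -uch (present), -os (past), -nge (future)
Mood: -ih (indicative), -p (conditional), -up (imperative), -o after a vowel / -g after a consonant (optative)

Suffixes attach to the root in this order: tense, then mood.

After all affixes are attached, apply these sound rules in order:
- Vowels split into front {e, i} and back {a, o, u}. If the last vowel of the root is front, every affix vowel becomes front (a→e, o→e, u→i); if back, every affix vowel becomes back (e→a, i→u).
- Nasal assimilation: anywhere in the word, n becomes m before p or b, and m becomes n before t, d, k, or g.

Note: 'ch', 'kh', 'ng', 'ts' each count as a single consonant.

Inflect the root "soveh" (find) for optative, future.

sovehngee

Attach tense future -nge → sovehnge.
Attach mood optative -o (after vowel 'e') → sovehngeo.
Apply vowel harmony: sovehngeo → sovehngee.
Nasal assimilation: no change.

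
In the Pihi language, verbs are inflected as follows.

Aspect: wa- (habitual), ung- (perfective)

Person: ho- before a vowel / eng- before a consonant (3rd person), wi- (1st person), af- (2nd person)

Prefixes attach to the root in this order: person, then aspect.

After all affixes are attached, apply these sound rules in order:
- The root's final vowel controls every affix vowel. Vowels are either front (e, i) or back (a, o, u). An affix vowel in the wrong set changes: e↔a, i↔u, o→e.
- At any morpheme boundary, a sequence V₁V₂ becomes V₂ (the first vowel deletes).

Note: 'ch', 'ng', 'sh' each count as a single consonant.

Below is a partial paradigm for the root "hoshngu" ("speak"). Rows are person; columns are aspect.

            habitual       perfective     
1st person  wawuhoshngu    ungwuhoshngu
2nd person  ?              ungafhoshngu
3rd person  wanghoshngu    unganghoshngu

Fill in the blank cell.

Attach person 2nd person af- → afhoshngu.
Attach aspect habitual wa- → waafhoshngu.
Vowel harmony: no change.
Apply vowel deletion: waafhoshngu → wafhoshngu.

wafhoshngu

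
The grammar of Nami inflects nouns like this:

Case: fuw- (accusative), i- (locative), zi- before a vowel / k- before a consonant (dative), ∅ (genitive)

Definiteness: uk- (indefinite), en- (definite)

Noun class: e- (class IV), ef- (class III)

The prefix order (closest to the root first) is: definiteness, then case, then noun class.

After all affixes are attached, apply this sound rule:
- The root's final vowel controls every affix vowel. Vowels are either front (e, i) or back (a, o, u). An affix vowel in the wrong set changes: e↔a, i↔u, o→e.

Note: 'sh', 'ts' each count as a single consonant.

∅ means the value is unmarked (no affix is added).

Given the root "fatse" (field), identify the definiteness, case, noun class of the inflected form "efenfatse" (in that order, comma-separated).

Segment: ef-en-fatse.
definiteness: en- → definite.
case: ∅ → genitive.
noun class: ef- → class III.

definite, genitive, class III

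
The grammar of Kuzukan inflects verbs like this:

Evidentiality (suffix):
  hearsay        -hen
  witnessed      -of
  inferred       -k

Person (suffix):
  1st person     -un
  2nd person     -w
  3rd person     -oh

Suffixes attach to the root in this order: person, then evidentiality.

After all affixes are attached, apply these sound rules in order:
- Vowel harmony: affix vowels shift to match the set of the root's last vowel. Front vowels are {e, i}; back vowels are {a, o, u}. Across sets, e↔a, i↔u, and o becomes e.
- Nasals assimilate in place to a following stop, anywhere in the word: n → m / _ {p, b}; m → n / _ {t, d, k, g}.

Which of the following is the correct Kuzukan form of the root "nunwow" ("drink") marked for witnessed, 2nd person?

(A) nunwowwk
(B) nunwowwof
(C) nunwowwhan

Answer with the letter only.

B

Attach person 2nd person -w → nunwoww.
Attach evidentiality witnessed -of → nunwowwof.
Vowel harmony: no change.
Nasal assimilation: no change.
So the correct form is nunwowwof, option (B).
(C) nunwowwhan is wrong: it uses hearsay instead of witnessed for evidentiality.
(A) nunwowwk is wrong: it uses inferred instead of witnessed for evidentiality.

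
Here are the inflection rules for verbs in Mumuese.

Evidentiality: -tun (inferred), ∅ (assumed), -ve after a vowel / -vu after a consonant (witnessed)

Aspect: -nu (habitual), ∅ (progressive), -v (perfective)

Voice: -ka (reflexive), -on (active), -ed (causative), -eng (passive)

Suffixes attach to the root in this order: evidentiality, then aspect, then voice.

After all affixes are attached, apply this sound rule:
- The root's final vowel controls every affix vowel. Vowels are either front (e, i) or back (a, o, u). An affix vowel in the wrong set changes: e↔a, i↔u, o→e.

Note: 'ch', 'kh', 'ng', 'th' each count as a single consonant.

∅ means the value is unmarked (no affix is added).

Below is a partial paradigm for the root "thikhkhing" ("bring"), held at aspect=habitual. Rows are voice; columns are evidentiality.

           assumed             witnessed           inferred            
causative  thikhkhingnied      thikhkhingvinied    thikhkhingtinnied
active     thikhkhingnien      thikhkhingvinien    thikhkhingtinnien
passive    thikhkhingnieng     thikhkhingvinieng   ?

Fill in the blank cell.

Attach evidentiality inferred -tun → thikhkhingtun.
Attach aspect habitual -nu → thikhkhingtunnu.
Attach voice passive -eng → thikhkhingtunnueng.
Apply vowel harmony: thikhkhingtunnueng → thikhkhingtinnieng.

thikhkhingtinnieng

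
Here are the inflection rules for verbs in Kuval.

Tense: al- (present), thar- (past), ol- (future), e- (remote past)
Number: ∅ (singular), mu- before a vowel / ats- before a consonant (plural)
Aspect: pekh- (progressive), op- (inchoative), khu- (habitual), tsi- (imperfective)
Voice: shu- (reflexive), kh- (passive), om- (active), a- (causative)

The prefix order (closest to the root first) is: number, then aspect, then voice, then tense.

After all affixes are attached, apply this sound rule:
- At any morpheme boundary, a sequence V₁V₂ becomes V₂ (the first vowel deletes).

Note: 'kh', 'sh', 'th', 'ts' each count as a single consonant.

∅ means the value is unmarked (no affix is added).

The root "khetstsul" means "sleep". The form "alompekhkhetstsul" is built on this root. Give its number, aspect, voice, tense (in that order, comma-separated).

Segment: al-om-pekh-khetstsul.
number: ∅ → singular.
aspect: pekh- → progressive.
voice: om- → active.
tense: al- → present.

singular, progressive, active, present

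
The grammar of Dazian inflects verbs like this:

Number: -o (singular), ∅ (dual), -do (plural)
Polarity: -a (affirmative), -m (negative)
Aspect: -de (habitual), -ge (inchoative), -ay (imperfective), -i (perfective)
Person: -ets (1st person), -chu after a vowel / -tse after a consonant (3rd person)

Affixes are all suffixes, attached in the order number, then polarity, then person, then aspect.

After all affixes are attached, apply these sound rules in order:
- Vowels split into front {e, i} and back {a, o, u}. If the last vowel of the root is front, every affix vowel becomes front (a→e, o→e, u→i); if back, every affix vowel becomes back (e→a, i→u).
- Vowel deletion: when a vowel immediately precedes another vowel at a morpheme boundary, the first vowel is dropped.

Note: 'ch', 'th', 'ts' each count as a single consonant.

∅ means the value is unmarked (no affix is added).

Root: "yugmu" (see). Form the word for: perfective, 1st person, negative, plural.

yugmudomatsu

Attach number plural -do → yugmudo.
Attach polarity negative -m → yugmudom.
Attach person 1st person -ets → yugmudomets.
Attach aspect perfective -i → yugmudometsi.
Apply vowel harmony: yugmudometsi → yugmudomatsu.
Vowel deletion: no change.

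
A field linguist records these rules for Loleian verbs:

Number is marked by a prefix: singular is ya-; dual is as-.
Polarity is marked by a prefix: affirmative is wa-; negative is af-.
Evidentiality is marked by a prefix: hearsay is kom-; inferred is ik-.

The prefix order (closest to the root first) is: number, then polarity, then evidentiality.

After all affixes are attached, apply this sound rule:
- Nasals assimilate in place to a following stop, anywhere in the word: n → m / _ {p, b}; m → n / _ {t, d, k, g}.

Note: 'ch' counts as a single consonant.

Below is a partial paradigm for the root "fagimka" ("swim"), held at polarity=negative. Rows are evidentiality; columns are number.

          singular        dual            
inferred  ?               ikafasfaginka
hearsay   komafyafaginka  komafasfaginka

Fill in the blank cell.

Attach number singular ya- → yafagimka.
Attach polarity negative af- → afyafagimka.
Attach evidentiality inferred ik- → ikafyafagimka.
Apply nasal assimilation: ikafyafagimka → ikafyafaginka.

ikafyafaginka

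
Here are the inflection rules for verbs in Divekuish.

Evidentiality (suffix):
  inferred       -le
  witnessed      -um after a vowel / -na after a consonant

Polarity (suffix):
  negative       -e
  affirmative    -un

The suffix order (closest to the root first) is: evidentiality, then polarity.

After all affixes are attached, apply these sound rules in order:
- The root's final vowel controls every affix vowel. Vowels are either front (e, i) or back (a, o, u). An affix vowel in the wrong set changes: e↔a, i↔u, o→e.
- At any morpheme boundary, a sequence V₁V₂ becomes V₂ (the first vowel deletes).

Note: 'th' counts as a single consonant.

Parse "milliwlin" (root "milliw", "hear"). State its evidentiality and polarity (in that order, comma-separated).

inferred, affirmative

Segment: milliw-le-un.
evidentiality: -le → inferred.
polarity: -un → affirmative.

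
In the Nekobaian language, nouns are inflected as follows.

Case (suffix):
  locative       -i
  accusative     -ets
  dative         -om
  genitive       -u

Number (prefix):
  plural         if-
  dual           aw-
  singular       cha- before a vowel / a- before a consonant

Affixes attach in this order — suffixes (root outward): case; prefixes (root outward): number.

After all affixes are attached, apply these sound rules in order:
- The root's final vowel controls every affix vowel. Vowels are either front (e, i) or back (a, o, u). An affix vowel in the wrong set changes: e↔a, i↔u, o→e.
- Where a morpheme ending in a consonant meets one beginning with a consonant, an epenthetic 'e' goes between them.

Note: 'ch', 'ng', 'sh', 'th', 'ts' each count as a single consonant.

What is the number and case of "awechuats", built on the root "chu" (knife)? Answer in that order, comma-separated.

Segment: aw-chu-ets.
number: aw- → dual.
case: -ets → accusative.

dual, accusative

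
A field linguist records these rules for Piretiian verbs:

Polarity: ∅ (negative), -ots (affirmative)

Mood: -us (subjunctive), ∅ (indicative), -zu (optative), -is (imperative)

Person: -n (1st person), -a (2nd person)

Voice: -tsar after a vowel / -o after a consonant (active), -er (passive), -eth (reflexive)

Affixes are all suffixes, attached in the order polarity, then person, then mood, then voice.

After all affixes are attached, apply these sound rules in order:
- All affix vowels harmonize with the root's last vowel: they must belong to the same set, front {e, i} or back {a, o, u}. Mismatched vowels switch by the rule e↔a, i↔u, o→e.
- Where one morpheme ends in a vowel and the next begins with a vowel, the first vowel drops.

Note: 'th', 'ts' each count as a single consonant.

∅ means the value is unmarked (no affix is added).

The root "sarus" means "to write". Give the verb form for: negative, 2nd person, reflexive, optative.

sarusazath

polarity = negative: zero marking, form stays sarus.
Attach person 2nd person -a → sarusa.
Attach mood optative -zu → sarusazu.
Attach voice reflexive -eth → sarusazueth.
Apply vowel harmony: sarusazueth → sarusazuath.
Apply vowel deletion: sarusazuath → sarusazath.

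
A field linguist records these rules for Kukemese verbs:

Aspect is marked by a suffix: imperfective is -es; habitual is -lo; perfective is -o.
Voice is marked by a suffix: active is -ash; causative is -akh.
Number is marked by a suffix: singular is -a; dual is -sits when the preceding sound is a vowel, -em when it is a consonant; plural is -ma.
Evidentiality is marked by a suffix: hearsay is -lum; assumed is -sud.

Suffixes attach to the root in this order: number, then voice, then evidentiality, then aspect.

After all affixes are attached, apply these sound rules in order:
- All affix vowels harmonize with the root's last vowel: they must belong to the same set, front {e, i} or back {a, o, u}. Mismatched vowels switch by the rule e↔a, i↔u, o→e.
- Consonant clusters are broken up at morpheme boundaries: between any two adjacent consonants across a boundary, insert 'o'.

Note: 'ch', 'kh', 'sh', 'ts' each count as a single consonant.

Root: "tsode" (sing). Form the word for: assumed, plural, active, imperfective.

Attach number plural -ma → tsodema.
Attach voice active -ash → tsodemaash.
Attach evidentiality assumed -sud → tsodemaashsud.
Attach aspect imperfective -es → tsodemaashsudes.
Apply vowel harmony: tsodemaashsudes → tsodemeeshsides.
Apply epenthesis: tsodemeeshsides → tsodemeeshosides.

tsodemeeshosides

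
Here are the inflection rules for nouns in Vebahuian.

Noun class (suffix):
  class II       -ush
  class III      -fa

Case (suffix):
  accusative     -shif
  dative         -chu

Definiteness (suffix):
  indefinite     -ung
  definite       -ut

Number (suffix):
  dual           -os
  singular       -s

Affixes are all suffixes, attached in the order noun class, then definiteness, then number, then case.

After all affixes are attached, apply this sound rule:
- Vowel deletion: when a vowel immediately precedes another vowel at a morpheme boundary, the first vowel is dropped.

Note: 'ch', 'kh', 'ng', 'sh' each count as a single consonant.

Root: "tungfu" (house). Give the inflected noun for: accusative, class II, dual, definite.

tungfushutosshif

Attach noun class class II -ush → tungfuush.
Attach definiteness definite -ut → tungfuushut.
Attach number dual -os → tungfuushutos.
Attach case accusative -shif → tungfuushutosshif.
Apply vowel deletion: tungfuushutosshif → tungfushutosshif.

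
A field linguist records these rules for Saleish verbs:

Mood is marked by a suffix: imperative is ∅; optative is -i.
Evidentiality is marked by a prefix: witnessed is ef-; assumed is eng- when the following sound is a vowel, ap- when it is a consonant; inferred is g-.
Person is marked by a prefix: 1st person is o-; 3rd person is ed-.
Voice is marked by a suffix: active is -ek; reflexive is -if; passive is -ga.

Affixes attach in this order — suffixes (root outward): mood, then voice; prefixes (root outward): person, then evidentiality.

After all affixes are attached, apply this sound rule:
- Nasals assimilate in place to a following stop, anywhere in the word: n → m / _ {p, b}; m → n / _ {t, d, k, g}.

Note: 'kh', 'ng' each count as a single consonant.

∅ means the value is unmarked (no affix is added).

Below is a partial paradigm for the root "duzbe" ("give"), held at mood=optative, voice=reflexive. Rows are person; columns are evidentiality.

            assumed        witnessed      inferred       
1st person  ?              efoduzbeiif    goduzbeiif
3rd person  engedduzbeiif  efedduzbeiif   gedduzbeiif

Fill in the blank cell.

engoduzbeiif

Attach person 1st person o- → oduzbe.
Attach evidentiality assumed eng- (before vowel 'o') → engoduzbe.
Attach mood optative -i → engoduzbei.
Attach voice reflexive -if → engoduzbeiif.
Nasal assimilation: no change.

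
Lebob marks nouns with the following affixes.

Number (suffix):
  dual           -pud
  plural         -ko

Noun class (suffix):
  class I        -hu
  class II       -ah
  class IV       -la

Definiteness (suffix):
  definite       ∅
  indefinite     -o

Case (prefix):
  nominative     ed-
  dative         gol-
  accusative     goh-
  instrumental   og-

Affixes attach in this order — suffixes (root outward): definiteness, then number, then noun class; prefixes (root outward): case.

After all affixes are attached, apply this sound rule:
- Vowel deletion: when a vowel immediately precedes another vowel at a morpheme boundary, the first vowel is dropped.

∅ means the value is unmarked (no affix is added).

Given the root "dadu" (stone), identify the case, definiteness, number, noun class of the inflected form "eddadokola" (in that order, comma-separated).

nominative, indefinite, plural, class IV

Segment: ed-dadu-o-ko-la.
case: ed- → nominative.
definiteness: -o → indefinite.
number: -ko → plural.
noun class: -la → class IV.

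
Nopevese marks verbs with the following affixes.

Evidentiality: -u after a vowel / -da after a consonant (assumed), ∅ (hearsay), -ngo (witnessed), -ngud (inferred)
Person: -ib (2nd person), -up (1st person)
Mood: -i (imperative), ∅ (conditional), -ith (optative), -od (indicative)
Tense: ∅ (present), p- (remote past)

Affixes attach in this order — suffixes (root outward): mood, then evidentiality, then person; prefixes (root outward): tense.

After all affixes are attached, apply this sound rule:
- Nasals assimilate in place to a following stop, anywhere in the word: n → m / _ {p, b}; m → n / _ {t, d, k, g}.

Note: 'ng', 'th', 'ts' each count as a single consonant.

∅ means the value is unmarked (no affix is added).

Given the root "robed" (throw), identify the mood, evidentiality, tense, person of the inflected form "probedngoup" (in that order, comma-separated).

Segment: p-robed-ngo-up.
mood: ∅ → conditional.
evidentiality: -ngo → witnessed.
tense: p- → remote past.
person: -up → 1st person.

conditional, witnessed, remote past, 1st person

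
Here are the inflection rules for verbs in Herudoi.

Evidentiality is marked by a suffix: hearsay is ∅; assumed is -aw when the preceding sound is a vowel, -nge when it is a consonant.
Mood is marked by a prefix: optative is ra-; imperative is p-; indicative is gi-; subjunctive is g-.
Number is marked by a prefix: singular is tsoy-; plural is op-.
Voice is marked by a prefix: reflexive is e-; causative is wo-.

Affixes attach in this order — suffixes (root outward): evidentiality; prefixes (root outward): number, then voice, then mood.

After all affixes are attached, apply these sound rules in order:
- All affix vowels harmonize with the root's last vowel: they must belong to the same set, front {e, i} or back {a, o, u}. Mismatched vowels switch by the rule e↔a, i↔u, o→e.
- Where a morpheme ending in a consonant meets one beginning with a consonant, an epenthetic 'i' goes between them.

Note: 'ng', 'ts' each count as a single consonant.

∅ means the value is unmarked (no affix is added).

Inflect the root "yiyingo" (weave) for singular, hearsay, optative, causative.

evidentiality = hearsay: zero marking, form stays yiyingo.
Attach number singular tsoy- → tsoyyiyingo.
Attach voice causative wo- → wotsoyyiyingo.
Attach mood optative ra- → rawotsoyyiyingo.
Vowel harmony: no change.
Apply epenthesis: rawotsoyyiyingo → rawotsoyiyiyingo.

rawotsoyiyiyingo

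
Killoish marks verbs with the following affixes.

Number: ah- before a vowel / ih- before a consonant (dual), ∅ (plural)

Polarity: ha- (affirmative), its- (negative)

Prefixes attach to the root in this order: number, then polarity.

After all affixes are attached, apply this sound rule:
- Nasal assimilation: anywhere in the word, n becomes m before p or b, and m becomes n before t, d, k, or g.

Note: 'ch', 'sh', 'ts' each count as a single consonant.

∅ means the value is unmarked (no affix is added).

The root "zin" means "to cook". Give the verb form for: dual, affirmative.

haihzin

Attach number dual ih- (before consonant 'z') → ihzin.
Attach polarity affirmative ha- → haihzin.
Nasal assimilation: no change.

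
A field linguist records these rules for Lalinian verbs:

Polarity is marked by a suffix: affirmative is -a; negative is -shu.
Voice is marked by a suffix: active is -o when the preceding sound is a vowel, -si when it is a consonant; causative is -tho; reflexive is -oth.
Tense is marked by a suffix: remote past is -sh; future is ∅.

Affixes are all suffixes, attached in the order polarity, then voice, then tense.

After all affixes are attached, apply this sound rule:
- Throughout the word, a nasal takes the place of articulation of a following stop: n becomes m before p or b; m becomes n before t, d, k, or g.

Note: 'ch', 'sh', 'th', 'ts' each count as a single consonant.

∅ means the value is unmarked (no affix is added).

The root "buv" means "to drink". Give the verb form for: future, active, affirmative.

Attach polarity affirmative -a → buva.
Attach voice active -o (after vowel 'a') → buvao.
tense = future: zero marking, form stays buvao.
Nasal assimilation: no change.

buvao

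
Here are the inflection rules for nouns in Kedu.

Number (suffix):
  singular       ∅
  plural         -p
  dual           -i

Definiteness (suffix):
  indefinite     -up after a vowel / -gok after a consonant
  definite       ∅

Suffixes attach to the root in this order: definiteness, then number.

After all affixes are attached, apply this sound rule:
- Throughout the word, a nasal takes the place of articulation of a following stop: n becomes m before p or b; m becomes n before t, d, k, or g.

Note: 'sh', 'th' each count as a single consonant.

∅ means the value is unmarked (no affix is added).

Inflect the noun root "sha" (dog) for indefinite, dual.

Attach definiteness indefinite -up (after vowel 'a') → shaup.
Attach number dual -i → shaupi.
Nasal assimilation: no change.

shaupi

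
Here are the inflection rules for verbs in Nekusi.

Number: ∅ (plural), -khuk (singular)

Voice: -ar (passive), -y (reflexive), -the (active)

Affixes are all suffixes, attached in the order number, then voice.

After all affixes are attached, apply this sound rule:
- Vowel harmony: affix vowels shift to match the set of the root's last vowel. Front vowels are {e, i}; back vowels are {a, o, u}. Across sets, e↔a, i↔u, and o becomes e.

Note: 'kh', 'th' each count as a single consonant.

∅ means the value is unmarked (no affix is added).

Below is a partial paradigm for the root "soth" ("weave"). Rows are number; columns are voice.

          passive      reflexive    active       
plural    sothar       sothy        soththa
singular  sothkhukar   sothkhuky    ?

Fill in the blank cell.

Attach number singular -khuk → sothkhuk.
Attach voice active -the → sothkhukthe.
Apply vowel harmony: sothkhukthe → sothkhuktha.

sothkhuktha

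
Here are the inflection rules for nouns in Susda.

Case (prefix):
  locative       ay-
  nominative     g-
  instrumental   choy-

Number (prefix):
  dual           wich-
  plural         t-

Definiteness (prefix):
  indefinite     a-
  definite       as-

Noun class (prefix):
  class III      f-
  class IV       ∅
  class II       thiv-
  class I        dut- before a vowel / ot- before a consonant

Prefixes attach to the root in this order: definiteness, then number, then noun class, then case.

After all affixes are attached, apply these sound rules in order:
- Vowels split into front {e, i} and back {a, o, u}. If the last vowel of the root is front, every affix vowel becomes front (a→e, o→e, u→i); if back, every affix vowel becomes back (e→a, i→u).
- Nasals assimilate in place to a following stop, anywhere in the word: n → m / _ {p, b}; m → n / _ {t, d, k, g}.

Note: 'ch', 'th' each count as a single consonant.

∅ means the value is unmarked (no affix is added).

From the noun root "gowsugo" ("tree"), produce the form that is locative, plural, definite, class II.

Attach definiteness definite as- → asgowsugo.
Attach number plural t- → tasgowsugo.
Attach noun class class II thiv- → thivtasgowsugo.
Attach case locative ay- → aythivtasgowsugo.
Apply vowel harmony: aythivtasgowsugo → aythuvtasgowsugo.
Nasal assimilation: no change.

aythuvtasgowsugo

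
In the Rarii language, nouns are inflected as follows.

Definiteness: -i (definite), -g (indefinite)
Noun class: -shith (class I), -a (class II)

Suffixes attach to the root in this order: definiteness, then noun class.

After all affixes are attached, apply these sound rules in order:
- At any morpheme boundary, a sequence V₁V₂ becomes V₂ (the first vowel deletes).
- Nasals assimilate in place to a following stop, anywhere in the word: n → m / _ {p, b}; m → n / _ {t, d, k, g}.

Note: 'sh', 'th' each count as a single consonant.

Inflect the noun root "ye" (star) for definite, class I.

yishith

Attach definiteness definite -i → yei.
Attach noun class class I -shith → yeishith.
Apply vowel deletion: yeishith → yishith.
Nasal assimilation: no change.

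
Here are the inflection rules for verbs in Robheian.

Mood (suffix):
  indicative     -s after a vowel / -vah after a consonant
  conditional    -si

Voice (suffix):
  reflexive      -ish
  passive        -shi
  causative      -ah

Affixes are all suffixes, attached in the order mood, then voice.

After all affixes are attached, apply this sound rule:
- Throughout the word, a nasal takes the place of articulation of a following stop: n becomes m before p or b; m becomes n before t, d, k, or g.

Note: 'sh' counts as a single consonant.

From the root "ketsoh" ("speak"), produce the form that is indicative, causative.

ketsohvahah

Attach mood indicative -vah (after consonant 'h') → ketsohvah.
Attach voice causative -ah → ketsohvahah.
Nasal assimilation: no change.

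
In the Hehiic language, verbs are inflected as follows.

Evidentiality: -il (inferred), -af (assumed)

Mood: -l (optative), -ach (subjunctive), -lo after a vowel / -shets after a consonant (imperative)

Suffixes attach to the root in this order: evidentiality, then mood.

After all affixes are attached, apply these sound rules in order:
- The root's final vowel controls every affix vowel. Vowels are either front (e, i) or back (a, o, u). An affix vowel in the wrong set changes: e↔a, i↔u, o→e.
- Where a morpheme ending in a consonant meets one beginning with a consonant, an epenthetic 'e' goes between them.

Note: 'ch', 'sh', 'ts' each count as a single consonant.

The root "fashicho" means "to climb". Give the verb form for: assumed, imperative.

fashichoafeshats

Attach evidentiality assumed -af → fashichoaf.
Attach mood imperative -shets (after consonant 'f') → fashichoafshets.
Apply vowel harmony: fashichoafshets → fashichoafshats.
Apply epenthesis: fashichoafshats → fashichoafeshats.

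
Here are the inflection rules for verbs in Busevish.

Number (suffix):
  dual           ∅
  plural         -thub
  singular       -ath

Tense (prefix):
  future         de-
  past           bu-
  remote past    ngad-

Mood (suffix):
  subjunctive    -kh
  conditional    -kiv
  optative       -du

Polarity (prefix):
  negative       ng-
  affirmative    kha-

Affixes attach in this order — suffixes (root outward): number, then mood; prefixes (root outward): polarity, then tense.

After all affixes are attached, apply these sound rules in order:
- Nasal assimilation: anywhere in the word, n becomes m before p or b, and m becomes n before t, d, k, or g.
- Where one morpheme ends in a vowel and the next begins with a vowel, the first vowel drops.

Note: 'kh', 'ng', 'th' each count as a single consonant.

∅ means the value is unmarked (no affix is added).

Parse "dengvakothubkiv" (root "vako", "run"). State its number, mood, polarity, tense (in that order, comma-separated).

plural, conditional, negative, future

Segment: de-ng-vako-thub-kiv.
number: -thub → plural.
mood: -kiv → conditional.
polarity: ng- → negative.
tense: de- → future.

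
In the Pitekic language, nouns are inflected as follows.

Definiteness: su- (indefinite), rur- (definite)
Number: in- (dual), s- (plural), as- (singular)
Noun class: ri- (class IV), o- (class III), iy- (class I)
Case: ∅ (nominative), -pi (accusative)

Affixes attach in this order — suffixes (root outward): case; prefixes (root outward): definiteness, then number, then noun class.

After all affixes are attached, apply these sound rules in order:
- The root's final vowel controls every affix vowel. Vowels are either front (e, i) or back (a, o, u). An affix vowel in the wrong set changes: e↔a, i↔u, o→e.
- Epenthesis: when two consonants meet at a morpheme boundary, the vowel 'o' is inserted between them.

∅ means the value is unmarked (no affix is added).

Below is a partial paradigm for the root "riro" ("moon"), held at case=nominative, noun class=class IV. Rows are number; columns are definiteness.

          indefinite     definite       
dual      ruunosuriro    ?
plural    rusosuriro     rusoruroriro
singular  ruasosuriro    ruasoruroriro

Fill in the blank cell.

case = nominative: zero marking, form stays riro.
Attach definiteness definite rur- → rurriro.
Attach number dual in- → inrurriro.
Attach noun class class IV ri- → riinrurriro.
Apply vowel harmony: riinrurriro → ruunrurriro.
Apply epenthesis: ruunrurriro → ruunoruroriro.

ruunoruroriro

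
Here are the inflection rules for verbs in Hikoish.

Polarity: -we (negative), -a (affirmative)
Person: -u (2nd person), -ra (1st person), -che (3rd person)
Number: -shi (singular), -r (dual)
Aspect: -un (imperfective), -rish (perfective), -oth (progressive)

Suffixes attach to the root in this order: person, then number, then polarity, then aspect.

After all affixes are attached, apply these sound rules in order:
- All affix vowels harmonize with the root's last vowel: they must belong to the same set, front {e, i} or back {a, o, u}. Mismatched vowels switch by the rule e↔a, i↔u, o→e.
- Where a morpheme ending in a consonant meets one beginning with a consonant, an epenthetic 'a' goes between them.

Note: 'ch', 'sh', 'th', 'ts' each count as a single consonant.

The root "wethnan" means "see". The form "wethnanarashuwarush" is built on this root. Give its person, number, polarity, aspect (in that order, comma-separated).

1st person, singular, negative, perfective

Segment: wethnan-ra-shi-we-rish.
person: -ra → 1st person.
number: -shi → singular.
polarity: -we → negative.
aspect: -rish → perfective.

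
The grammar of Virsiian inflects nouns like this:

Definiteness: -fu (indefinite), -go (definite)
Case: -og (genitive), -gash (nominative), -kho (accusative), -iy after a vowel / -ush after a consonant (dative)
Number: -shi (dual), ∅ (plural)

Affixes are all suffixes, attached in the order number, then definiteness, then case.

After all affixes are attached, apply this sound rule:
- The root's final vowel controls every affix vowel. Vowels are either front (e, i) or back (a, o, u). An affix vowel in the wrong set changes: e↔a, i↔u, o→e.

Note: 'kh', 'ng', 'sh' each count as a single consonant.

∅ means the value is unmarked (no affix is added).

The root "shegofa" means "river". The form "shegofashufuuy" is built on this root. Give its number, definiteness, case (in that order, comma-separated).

Segment: shegofa-shi-fu-iy.
number: -shi → dual.
definiteness: -fu → indefinite.
case: -iy/ush → dative.

dual, indefinite, dative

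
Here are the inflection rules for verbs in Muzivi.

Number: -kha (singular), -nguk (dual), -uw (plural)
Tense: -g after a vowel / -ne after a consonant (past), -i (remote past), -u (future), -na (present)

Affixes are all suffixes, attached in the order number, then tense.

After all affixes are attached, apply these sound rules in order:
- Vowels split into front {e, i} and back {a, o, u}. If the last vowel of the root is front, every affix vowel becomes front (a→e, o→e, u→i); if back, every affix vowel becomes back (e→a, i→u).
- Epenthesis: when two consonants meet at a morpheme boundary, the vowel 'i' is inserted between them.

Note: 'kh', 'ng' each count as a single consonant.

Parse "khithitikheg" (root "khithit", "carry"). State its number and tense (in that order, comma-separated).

Segment: khithit-kha-g.
number: -kha → singular.
tense: -g/ne → past.

singular, past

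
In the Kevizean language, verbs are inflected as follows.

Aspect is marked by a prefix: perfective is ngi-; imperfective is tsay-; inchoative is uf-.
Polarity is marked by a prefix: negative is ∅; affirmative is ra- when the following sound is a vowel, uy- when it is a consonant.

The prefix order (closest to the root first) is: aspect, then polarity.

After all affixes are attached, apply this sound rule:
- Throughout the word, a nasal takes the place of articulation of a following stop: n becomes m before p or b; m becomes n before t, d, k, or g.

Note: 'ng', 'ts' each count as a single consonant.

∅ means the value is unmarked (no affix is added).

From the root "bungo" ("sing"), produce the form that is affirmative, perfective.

uyngibungo

Attach aspect perfective ngi- → ngibungo.
Attach polarity affirmative uy- (before consonant 'ng') → uyngibungo.
Nasal assimilation: no change.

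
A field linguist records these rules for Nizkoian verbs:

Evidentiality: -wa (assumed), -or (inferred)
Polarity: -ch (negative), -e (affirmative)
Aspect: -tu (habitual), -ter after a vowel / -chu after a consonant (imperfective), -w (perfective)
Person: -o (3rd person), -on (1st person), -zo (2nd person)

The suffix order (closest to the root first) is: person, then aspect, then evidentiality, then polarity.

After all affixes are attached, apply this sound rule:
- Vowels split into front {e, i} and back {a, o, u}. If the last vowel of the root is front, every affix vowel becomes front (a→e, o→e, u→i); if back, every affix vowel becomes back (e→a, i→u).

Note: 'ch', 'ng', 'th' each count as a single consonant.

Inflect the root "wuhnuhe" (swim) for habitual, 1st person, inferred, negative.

Attach person 1st person -on → wuhnuheon.
Attach aspect habitual -tu → wuhnuheontu.
Attach evidentiality inferred -or → wuhnuheontuor.
Attach polarity negative -ch → wuhnuheontuorch.
Apply vowel harmony: wuhnuheontuorch → wuhnuheentierch.

wuhnuheentierch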